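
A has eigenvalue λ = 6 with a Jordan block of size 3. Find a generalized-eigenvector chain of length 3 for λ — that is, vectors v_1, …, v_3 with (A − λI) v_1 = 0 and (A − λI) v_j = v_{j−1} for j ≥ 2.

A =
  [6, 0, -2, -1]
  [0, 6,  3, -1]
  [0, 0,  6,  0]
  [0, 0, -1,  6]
A Jordan chain for λ = 6 of length 3:
v_1 = (1, 1, 0, 0)ᵀ
v_2 = (-2, 3, 0, -1)ᵀ
v_3 = (0, 0, 1, 0)ᵀ

Let N = A − (6)·I. We want v_3 with N^3 v_3 = 0 but N^2 v_3 ≠ 0; then v_{j-1} := N · v_j for j = 3, …, 2.

Pick v_3 = (0, 0, 1, 0)ᵀ.
Then v_2 = N · v_3 = (-2, 3, 0, -1)ᵀ.
Then v_1 = N · v_2 = (1, 1, 0, 0)ᵀ.

Sanity check: (A − (6)·I) v_1 = (0, 0, 0, 0)ᵀ = 0. ✓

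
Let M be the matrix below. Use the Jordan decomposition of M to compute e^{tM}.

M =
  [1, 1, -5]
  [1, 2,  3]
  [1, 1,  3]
e^{tM} =
  [-3*t^2*exp(2*t)/2 - t*exp(2*t) + exp(2*t), -3*t^2*exp(2*t) + t*exp(2*t), 3*t^2*exp(2*t)/2 - 5*t*exp(2*t)]
  [t^2*exp(2*t) + t*exp(2*t), 2*t^2*exp(2*t) + exp(2*t), -t^2*exp(2*t) + 3*t*exp(2*t)]
  [t^2*exp(2*t)/2 + t*exp(2*t), t^2*exp(2*t) + t*exp(2*t), -t^2*exp(2*t)/2 + t*exp(2*t) + exp(2*t)]

Strategy: write M = P · J · P⁻¹ where J is a Jordan canonical form, so e^{tM} = P · e^{tJ} · P⁻¹, and e^{tJ} can be computed block-by-block.

M has Jordan form
J =
  [2, 1, 0]
  [0, 2, 1]
  [0, 0, 2]
(up to reordering of blocks).

Per-block formulas:
  For a 3×3 Jordan block J_3(2): exp(t · J_3(2)) = e^(2t)·(I + t·N + (t^2/2)·N^2), where N is the 3×3 nilpotent shift.

After assembling e^{tJ} and conjugating by P, we get:

e^{tM} =
  [-3*t^2*exp(2*t)/2 - t*exp(2*t) + exp(2*t), -3*t^2*exp(2*t) + t*exp(2*t), 3*t^2*exp(2*t)/2 - 5*t*exp(2*t)]
  [t^2*exp(2*t) + t*exp(2*t), 2*t^2*exp(2*t) + exp(2*t), -t^2*exp(2*t) + 3*t*exp(2*t)]
  [t^2*exp(2*t)/2 + t*exp(2*t), t^2*exp(2*t) + t*exp(2*t), -t^2*exp(2*t)/2 + t*exp(2*t) + exp(2*t)]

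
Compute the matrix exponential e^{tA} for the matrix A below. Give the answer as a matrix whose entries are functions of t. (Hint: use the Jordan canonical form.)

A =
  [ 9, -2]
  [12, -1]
e^{tA} =
  [3*exp(5*t) - 2*exp(3*t), -exp(5*t) + exp(3*t)]
  [6*exp(5*t) - 6*exp(3*t), -2*exp(5*t) + 3*exp(3*t)]

Strategy: write A = P · J · P⁻¹ where J is a Jordan canonical form, so e^{tA} = P · e^{tJ} · P⁻¹, and e^{tJ} can be computed block-by-block.

A has Jordan form
J =
  [3, 0]
  [0, 5]
(up to reordering of blocks).

Per-block formulas:
  For a 1×1 block at λ = 5: exp(t · [5]) = [e^(5t)].
  For a 1×1 block at λ = 3: exp(t · [3]) = [e^(3t)].

After assembling e^{tJ} and conjugating by P, we get:

e^{tA} =
  [3*exp(5*t) - 2*exp(3*t), -exp(5*t) + exp(3*t)]
  [6*exp(5*t) - 6*exp(3*t), -2*exp(5*t) + 3*exp(3*t)]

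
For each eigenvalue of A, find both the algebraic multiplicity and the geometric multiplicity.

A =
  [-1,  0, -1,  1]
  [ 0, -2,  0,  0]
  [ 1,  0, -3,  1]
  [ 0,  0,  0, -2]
λ = -2: alg = 4, geom = 3

Step 1 — factor the characteristic polynomial to read off the algebraic multiplicities:
  χ_A(x) = (x + 2)^4

Step 2 — compute geometric multiplicities via the rank-nullity identity g(λ) = n − rank(A − λI):
  rank(A − (-2)·I) = 1, so dim ker(A − (-2)·I) = n − 1 = 3

Summary:
  λ = -2: algebraic multiplicity = 4, geometric multiplicity = 3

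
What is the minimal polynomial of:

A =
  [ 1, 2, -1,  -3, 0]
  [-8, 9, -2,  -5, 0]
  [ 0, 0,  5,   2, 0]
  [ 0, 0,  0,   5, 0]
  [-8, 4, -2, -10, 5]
x^2 - 10*x + 25

The characteristic polynomial is χ_A(x) = (x - 5)^5, so the eigenvalues are known. The minimal polynomial is
  m_A(x) = Π_λ (x − λ)^{k_λ}
where k_λ is the size of the *largest* Jordan block for λ (equivalently, the smallest k with (A − λI)^k v = 0 for every generalised eigenvector v of λ).

  λ = 5: largest Jordan block has size 2, contributing (x − 5)^2

So m_A(x) = (x - 5)^2 = x^2 - 10*x + 25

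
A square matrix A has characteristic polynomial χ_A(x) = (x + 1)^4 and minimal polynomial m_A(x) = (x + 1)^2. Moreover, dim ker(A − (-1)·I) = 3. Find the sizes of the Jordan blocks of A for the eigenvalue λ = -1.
Block sizes for λ = -1: [2, 1, 1]

Step 1 — from the characteristic polynomial, algebraic multiplicity of λ = -1 is 4. From dim ker(A − (-1)·I) = 3, there are exactly 3 Jordan blocks for λ = -1.
Step 2 — from the minimal polynomial, the factor (x + 1)^2 tells us the largest block for λ = -1 has size 2.
Step 3 — with total size 4, 3 blocks, and largest block 2, the block sizes (in nonincreasing order) are [2, 1, 1].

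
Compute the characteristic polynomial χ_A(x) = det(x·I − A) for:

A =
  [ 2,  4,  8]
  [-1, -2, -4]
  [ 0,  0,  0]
x^3

Expanding det(x·I − A) (e.g. by cofactor expansion or by noting that A is similar to its Jordan form J, which has the same characteristic polynomial as A) gives
  χ_A(x) = x^3
which factors as x^3. The eigenvalues (with algebraic multiplicities) are λ = 0 with multiplicity 3.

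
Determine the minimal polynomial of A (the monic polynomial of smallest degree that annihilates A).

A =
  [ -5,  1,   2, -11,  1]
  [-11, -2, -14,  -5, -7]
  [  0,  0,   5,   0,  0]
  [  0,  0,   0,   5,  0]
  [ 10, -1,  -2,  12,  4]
x^4 - 2*x^3 - 39*x^2 + 40*x + 400

The characteristic polynomial is χ_A(x) = (x - 5)^3*(x + 4)^2, so the eigenvalues are known. The minimal polynomial is
  m_A(x) = Π_λ (x − λ)^{k_λ}
where k_λ is the size of the *largest* Jordan block for λ (equivalently, the smallest k with (A − λI)^k v = 0 for every generalised eigenvector v of λ).

  λ = -4: largest Jordan block has size 2, contributing (x + 4)^2
  λ = 5: largest Jordan block has size 2, contributing (x − 5)^2

So m_A(x) = (x - 5)^2*(x + 4)^2 = x^4 - 2*x^3 - 39*x^2 + 40*x + 400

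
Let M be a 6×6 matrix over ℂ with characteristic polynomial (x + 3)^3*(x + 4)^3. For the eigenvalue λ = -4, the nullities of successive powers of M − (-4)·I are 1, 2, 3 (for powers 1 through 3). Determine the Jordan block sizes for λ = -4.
Block sizes for λ = -4: [3]

From the dimensions of kernels of powers, the number of Jordan blocks of size at least j is d_j − d_{j−1} where d_j = dim ker(N^j) (with d_0 = 0). Computing the differences gives [1, 1, 1].
The number of blocks of size exactly k is (#blocks of size ≥ k) − (#blocks of size ≥ k + 1), so the partition is: 1 block(s) of size 3.
In nonincreasing order the block sizes are [3].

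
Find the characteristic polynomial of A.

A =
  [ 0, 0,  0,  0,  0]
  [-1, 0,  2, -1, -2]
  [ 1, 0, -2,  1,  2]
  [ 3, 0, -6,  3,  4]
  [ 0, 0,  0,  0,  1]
x^5 - 2*x^4 + x^3

Expanding det(x·I − A) (e.g. by cofactor expansion or by noting that A is similar to its Jordan form J, which has the same characteristic polynomial as A) gives
  χ_A(x) = x^5 - 2*x^4 + x^3
which factors as x^3*(x - 1)^2. The eigenvalues (with algebraic multiplicities) are λ = 0 with multiplicity 3, λ = 1 with multiplicity 2.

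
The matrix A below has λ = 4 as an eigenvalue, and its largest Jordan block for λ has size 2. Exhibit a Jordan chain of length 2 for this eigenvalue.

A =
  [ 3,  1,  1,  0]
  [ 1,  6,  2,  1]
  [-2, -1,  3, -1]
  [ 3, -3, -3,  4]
A Jordan chain for λ = 4 of length 2:
v_1 = (-1, 1, -2, 3)ᵀ
v_2 = (1, 0, 0, 0)ᵀ

Let N = A − (4)·I. We want v_2 with N^2 v_2 = 0 but N^1 v_2 ≠ 0; then v_{j-1} := N · v_j for j = 2, …, 2.

Pick v_2 = (1, 0, 0, 0)ᵀ.
Then v_1 = N · v_2 = (-1, 1, -2, 3)ᵀ.

Sanity check: (A − (4)·I) v_1 = (0, 0, 0, 0)ᵀ = 0. ✓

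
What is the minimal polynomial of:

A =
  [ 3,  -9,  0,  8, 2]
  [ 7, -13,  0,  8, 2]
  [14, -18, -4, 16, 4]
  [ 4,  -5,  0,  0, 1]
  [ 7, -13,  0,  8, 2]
x^4 + 8*x^3 + 16*x^2

The characteristic polynomial is χ_A(x) = x^2*(x + 4)^3, so the eigenvalues are known. The minimal polynomial is
  m_A(x) = Π_λ (x − λ)^{k_λ}
where k_λ is the size of the *largest* Jordan block for λ (equivalently, the smallest k with (A − λI)^k v = 0 for every generalised eigenvector v of λ).

  λ = -4: largest Jordan block has size 2, contributing (x + 4)^2
  λ = 0: largest Jordan block has size 2, contributing (x − 0)^2

So m_A(x) = x^2*(x + 4)^2 = x^4 + 8*x^3 + 16*x^2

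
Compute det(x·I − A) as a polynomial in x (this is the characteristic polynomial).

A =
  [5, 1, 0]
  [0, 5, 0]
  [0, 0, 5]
x^3 - 15*x^2 + 75*x - 125

Expanding det(x·I − A) (e.g. by cofactor expansion or by noting that A is similar to its Jordan form J, which has the same characteristic polynomial as A) gives
  χ_A(x) = x^3 - 15*x^2 + 75*x - 125
which factors as (x - 5)^3. The eigenvalues (with algebraic multiplicities) are λ = 5 with multiplicity 3.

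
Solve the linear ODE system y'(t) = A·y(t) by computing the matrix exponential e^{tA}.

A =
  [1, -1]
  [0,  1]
e^{tA} =
  [exp(t), -t*exp(t)]
  [0, exp(t)]

Strategy: write A = P · J · P⁻¹ where J is a Jordan canonical form, so e^{tA} = P · e^{tJ} · P⁻¹, and e^{tJ} can be computed block-by-block.

A has Jordan form
J =
  [1, 1]
  [0, 1]
(up to reordering of blocks).

Per-block formulas:
  For a 2×2 Jordan block J_2(1): exp(t · J_2(1)) = e^(1t)·(I + t·N), where N is the 2×2 nilpotent shift.

After assembling e^{tJ} and conjugating by P, we get:

e^{tA} =
  [exp(t), -t*exp(t)]
  [0, exp(t)]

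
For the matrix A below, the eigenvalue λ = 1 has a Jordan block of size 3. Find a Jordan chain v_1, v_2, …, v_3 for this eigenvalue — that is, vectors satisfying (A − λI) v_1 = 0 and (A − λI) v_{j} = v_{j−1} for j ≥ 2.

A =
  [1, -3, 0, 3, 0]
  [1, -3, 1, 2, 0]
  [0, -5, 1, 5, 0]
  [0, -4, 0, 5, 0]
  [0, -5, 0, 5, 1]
A Jordan chain for λ = 1 of length 3:
v_1 = (-3, -4, -5, -4, -5)ᵀ
v_2 = (0, 1, 0, 0, 0)ᵀ
v_3 = (1, 0, 0, 0, 0)ᵀ

Let N = A − (1)·I. We want v_3 with N^3 v_3 = 0 but N^2 v_3 ≠ 0; then v_{j-1} := N · v_j for j = 3, …, 2.

Pick v_3 = (1, 0, 0, 0, 0)ᵀ.
Then v_2 = N · v_3 = (0, 1, 0, 0, 0)ᵀ.
Then v_1 = N · v_2 = (-3, -4, -5, -4, -5)ᵀ.

Sanity check: (A − (1)·I) v_1 = (0, 0, 0, 0, 0)ᵀ = 0. ✓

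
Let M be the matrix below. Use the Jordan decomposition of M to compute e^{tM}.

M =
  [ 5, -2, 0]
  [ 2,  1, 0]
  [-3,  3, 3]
e^{tM} =
  [2*t*exp(3*t) + exp(3*t), -2*t*exp(3*t), 0]
  [2*t*exp(3*t), -2*t*exp(3*t) + exp(3*t), 0]
  [-3*t*exp(3*t), 3*t*exp(3*t), exp(3*t)]

Strategy: write M = P · J · P⁻¹ where J is a Jordan canonical form, so e^{tM} = P · e^{tJ} · P⁻¹, and e^{tJ} can be computed block-by-block.

M has Jordan form
J =
  [3, 1, 0]
  [0, 3, 0]
  [0, 0, 3]
(up to reordering of blocks).

Per-block formulas:
  For a 1×1 block at λ = 3: exp(t · [3]) = [e^(3t)].
  For a 2×2 Jordan block J_2(3): exp(t · J_2(3)) = e^(3t)·(I + t·N), where N is the 2×2 nilpotent shift.

After assembling e^{tJ} and conjugating by P, we get:

e^{tM} =
  [2*t*exp(3*t) + exp(3*t), -2*t*exp(3*t), 0]
  [2*t*exp(3*t), -2*t*exp(3*t) + exp(3*t), 0]
  [-3*t*exp(3*t), 3*t*exp(3*t), exp(3*t)]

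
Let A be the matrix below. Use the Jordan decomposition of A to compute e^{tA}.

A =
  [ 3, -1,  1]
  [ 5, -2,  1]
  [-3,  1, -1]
e^{tA} =
  [t^2/2 + 3*t + 1, -t, t^2/2 + t]
  [t^2 + 5*t, 1 - 2*t, t^2 + t]
  [-t^2/2 - 3*t, t, -t^2/2 - t + 1]

Strategy: write A = P · J · P⁻¹ where J is a Jordan canonical form, so e^{tA} = P · e^{tJ} · P⁻¹, and e^{tJ} can be computed block-by-block.

A has Jordan form
J =
  [0, 1, 0]
  [0, 0, 1]
  [0, 0, 0]
(up to reordering of blocks).

Per-block formulas:
  For a 3×3 Jordan block J_3(0): exp(t · J_3(0)) = e^(0t)·(I + t·N + (t^2/2)·N^2), where N is the 3×3 nilpotent shift.

After assembling e^{tJ} and conjugating by P, we get:

e^{tA} =
  [t^2/2 + 3*t + 1, -t, t^2/2 + t]
  [t^2 + 5*t, 1 - 2*t, t^2 + t]
  [-t^2/2 - 3*t, t, -t^2/2 - t + 1]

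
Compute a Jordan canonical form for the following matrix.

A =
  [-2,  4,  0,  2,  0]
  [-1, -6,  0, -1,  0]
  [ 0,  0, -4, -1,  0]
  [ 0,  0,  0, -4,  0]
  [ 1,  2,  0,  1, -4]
J_2(-4) ⊕ J_2(-4) ⊕ J_1(-4)

The characteristic polynomial is
  det(x·I − A) = x^5 + 20*x^4 + 160*x^3 + 640*x^2 + 1280*x + 1024 = (x + 4)^5

Eigenvalues and multiplicities (the geometric multiplicity of λ is n − rank(A − λI), which equals the number of Jordan blocks for λ):
  λ = -4: algebraic multiplicity = 5, geometric multiplicity = 3

Determining the block sizes for each eigenvalue:
  λ = -4: with am = 5 and gm = 3, the partition is not yet determined (e.g. several partitions of 5 into 3 parts exist). Let N = A − (-4)·I. Computing rank(N^1) = 2, rank(N^2) = 0; the number of blocks of size ≥ j is rank(N^{j−1}) − rank(N^j), giving [3, 2]. So we have 2 block(s) of size 2, 1 block(s) of size 1 → block sizes [2, 2, 1]

Assembling the blocks gives a Jordan form
J =
  [-4,  1,  0,  0,  0]
  [ 0, -4,  0,  0,  0]
  [ 0,  0, -4,  1,  0]
  [ 0,  0,  0, -4,  0]
  [ 0,  0,  0,  0, -4]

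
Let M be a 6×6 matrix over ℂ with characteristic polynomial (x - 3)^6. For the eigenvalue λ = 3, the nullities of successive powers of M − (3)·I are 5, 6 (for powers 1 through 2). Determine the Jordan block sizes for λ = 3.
Block sizes for λ = 3: [2, 1, 1, 1, 1]

From the dimensions of kernels of powers, the number of Jordan blocks of size at least j is d_j − d_{j−1} where d_j = dim ker(N^j) (with d_0 = 0). Computing the differences gives [5, 1].
The number of blocks of size exactly k is (#blocks of size ≥ k) − (#blocks of size ≥ k + 1), so the partition is: 4 block(s) of size 1, 1 block(s) of size 2.
In nonincreasing order the block sizes are [2, 1, 1, 1, 1].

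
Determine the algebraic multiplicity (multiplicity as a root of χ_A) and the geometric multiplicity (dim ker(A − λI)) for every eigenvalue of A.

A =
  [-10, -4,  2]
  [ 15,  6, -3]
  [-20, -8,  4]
λ = 0: alg = 3, geom = 2

Step 1 — factor the characteristic polynomial to read off the algebraic multiplicities:
  χ_A(x) = x^3

Step 2 — compute geometric multiplicities via the rank-nullity identity g(λ) = n − rank(A − λI):
  rank(A − (0)·I) = 1, so dim ker(A − (0)·I) = n − 1 = 2

Summary:
  λ = 0: algebraic multiplicity = 3, geometric multiplicity = 2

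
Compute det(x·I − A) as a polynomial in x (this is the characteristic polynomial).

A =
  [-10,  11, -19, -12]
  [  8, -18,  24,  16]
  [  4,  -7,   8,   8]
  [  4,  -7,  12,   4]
x^4 + 16*x^3 + 96*x^2 + 256*x + 256

Expanding det(x·I − A) (e.g. by cofactor expansion or by noting that A is similar to its Jordan form J, which has the same characteristic polynomial as A) gives
  χ_A(x) = x^4 + 16*x^3 + 96*x^2 + 256*x + 256
which factors as (x + 4)^4. The eigenvalues (with algebraic multiplicities) are λ = -4 with multiplicity 4.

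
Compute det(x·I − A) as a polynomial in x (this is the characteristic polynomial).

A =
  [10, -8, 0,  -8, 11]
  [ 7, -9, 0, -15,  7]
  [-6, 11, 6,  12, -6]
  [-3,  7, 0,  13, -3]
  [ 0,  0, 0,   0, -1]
x^5 - 19*x^4 + 124*x^3 - 288*x^2 + 432

Expanding det(x·I − A) (e.g. by cofactor expansion or by noting that A is similar to its Jordan form J, which has the same characteristic polynomial as A) gives
  χ_A(x) = x^5 - 19*x^4 + 124*x^3 - 288*x^2 + 432
which factors as (x - 6)^3*(x - 2)*(x + 1). The eigenvalues (with algebraic multiplicities) are λ = -1 with multiplicity 1, λ = 2 with multiplicity 1, λ = 6 with multiplicity 3.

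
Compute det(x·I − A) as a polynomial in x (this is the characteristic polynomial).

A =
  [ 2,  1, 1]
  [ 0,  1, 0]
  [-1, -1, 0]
x^3 - 3*x^2 + 3*x - 1

Expanding det(x·I − A) (e.g. by cofactor expansion or by noting that A is similar to its Jordan form J, which has the same characteristic polynomial as A) gives
  χ_A(x) = x^3 - 3*x^2 + 3*x - 1
which factors as (x - 1)^3. The eigenvalues (with algebraic multiplicities) are λ = 1 with multiplicity 3.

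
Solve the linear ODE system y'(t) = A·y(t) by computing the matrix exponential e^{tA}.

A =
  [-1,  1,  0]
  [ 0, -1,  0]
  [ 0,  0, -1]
e^{tA} =
  [exp(-t), t*exp(-t), 0]
  [0, exp(-t), 0]
  [0, 0, exp(-t)]

Strategy: write A = P · J · P⁻¹ where J is a Jordan canonical form, so e^{tA} = P · e^{tJ} · P⁻¹, and e^{tJ} can be computed block-by-block.

A has Jordan form
J =
  [-1,  1,  0]
  [ 0, -1,  0]
  [ 0,  0, -1]
(up to reordering of blocks).

Per-block formulas:
  For a 1×1 block at λ = -1: exp(t · [-1]) = [e^(-1t)].
  For a 2×2 Jordan block J_2(-1): exp(t · J_2(-1)) = e^(-1t)·(I + t·N), where N is the 2×2 nilpotent shift.

After assembling e^{tJ} and conjugating by P, we get:

e^{tA} =
  [exp(-t), t*exp(-t), 0]
  [0, exp(-t), 0]
  [0, 0, exp(-t)]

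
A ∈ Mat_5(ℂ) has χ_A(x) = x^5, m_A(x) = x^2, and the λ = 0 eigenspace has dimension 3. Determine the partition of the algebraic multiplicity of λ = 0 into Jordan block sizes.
Block sizes for λ = 0: [2, 2, 1]

Step 1 — from the characteristic polynomial, algebraic multiplicity of λ = 0 is 5. From dim ker(A − (0)·I) = 3, there are exactly 3 Jordan blocks for λ = 0.
Step 2 — from the minimal polynomial, the factor (x − 0)^2 tells us the largest block for λ = 0 has size 2.
Step 3 — with total size 5, 3 blocks, and largest block 2, the block sizes (in nonincreasing order) are [2, 2, 1].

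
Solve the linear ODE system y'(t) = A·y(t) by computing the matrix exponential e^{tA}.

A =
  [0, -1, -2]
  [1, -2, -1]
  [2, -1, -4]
e^{tA} =
  [-t^2*exp(-2*t)/2 + 2*t*exp(-2*t) + exp(-2*t), -t*exp(-2*t), t^2*exp(-2*t)/2 - 2*t*exp(-2*t)]
  [t*exp(-2*t), exp(-2*t), -t*exp(-2*t)]
  [-t^2*exp(-2*t)/2 + 2*t*exp(-2*t), -t*exp(-2*t), t^2*exp(-2*t)/2 - 2*t*exp(-2*t) + exp(-2*t)]

Strategy: write A = P · J · P⁻¹ where J is a Jordan canonical form, so e^{tA} = P · e^{tJ} · P⁻¹, and e^{tJ} can be computed block-by-block.

A has Jordan form
J =
  [-2,  1,  0]
  [ 0, -2,  1]
  [ 0,  0, -2]
(up to reordering of blocks).

Per-block formulas:
  For a 3×3 Jordan block J_3(-2): exp(t · J_3(-2)) = e^(-2t)·(I + t·N + (t^2/2)·N^2), where N is the 3×3 nilpotent shift.

After assembling e^{tJ} and conjugating by P, we get:

e^{tA} =
  [-t^2*exp(-2*t)/2 + 2*t*exp(-2*t) + exp(-2*t), -t*exp(-2*t), t^2*exp(-2*t)/2 - 2*t*exp(-2*t)]
  [t*exp(-2*t), exp(-2*t), -t*exp(-2*t)]
  [-t^2*exp(-2*t)/2 + 2*t*exp(-2*t), -t*exp(-2*t), t^2*exp(-2*t)/2 - 2*t*exp(-2*t) + exp(-2*t)]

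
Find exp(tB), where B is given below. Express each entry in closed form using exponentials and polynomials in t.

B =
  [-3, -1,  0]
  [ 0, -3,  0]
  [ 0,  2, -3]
e^{tB} =
  [exp(-3*t), -t*exp(-3*t), 0]
  [0, exp(-3*t), 0]
  [0, 2*t*exp(-3*t), exp(-3*t)]

Strategy: write B = P · J · P⁻¹ where J is a Jordan canonical form, so e^{tB} = P · e^{tJ} · P⁻¹, and e^{tJ} can be computed block-by-block.

B has Jordan form
J =
  [-3,  1,  0]
  [ 0, -3,  0]
  [ 0,  0, -3]
(up to reordering of blocks).

Per-block formulas:
  For a 1×1 block at λ = -3: exp(t · [-3]) = [e^(-3t)].
  For a 2×2 Jordan block J_2(-3): exp(t · J_2(-3)) = e^(-3t)·(I + t·N), where N is the 2×2 nilpotent shift.

After assembling e^{tJ} and conjugating by P, we get:

e^{tB} =
  [exp(-3*t), -t*exp(-3*t), 0]
  [0, exp(-3*t), 0]
  [0, 2*t*exp(-3*t), exp(-3*t)]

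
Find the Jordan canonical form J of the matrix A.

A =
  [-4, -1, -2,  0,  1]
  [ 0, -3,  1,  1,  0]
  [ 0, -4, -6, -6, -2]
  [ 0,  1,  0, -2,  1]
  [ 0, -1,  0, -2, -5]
J_3(-4) ⊕ J_1(-4) ⊕ J_1(-4)

The characteristic polynomial is
  det(x·I − A) = x^5 + 20*x^4 + 160*x^3 + 640*x^2 + 1280*x + 1024 = (x + 4)^5

Eigenvalues and multiplicities (the geometric multiplicity of λ is n − rank(A − λI), which equals the number of Jordan blocks for λ):
  λ = -4: algebraic multiplicity = 5, geometric multiplicity = 3

Determining the block sizes for each eigenvalue:
  λ = -4: with am = 5 and gm = 3, the partition is not yet determined (e.g. several partitions of 5 into 3 parts exist). Let N = A − (-4)·I. Computing rank(N^1) = 2, rank(N^2) = 1, rank(N^3) = 0; the number of blocks of size ≥ j is rank(N^{j−1}) − rank(N^j), giving [3, 1, 1]. So we have 1 block(s) of size 3, 2 block(s) of size 1 → block sizes [3, 1, 1]

Assembling the blocks gives a Jordan form
J =
  [-4,  1,  0,  0,  0]
  [ 0, -4,  1,  0,  0]
  [ 0,  0, -4,  0,  0]
  [ 0,  0,  0, -4,  0]
  [ 0,  0,  0,  0, -4]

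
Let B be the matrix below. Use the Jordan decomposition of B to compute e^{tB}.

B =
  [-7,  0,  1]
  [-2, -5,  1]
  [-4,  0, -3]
e^{tB} =
  [-2*t*exp(-5*t) + exp(-5*t), 0, t*exp(-5*t)]
  [-2*t*exp(-5*t), exp(-5*t), t*exp(-5*t)]
  [-4*t*exp(-5*t), 0, 2*t*exp(-5*t) + exp(-5*t)]

Strategy: write B = P · J · P⁻¹ where J is a Jordan canonical form, so e^{tB} = P · e^{tJ} · P⁻¹, and e^{tJ} can be computed block-by-block.

B has Jordan form
J =
  [-5,  1,  0]
  [ 0, -5,  0]
  [ 0,  0, -5]
(up to reordering of blocks).

Per-block formulas:
  For a 1×1 block at λ = -5: exp(t · [-5]) = [e^(-5t)].
  For a 2×2 Jordan block J_2(-5): exp(t · J_2(-5)) = e^(-5t)·(I + t·N), where N is the 2×2 nilpotent shift.

After assembling e^{tJ} and conjugating by P, we get:

e^{tB} =
  [-2*t*exp(-5*t) + exp(-5*t), 0, t*exp(-5*t)]
  [-2*t*exp(-5*t), exp(-5*t), t*exp(-5*t)]
  [-4*t*exp(-5*t), 0, 2*t*exp(-5*t) + exp(-5*t)]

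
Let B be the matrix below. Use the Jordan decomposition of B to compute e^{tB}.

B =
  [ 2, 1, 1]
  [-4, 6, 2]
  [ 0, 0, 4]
e^{tB} =
  [-2*t*exp(4*t) + exp(4*t), t*exp(4*t), t*exp(4*t)]
  [-4*t*exp(4*t), 2*t*exp(4*t) + exp(4*t), 2*t*exp(4*t)]
  [0, 0, exp(4*t)]

Strategy: write B = P · J · P⁻¹ where J is a Jordan canonical form, so e^{tB} = P · e^{tJ} · P⁻¹, and e^{tJ} can be computed block-by-block.

B has Jordan form
J =
  [4, 1, 0]
  [0, 4, 0]
  [0, 0, 4]
(up to reordering of blocks).

Per-block formulas:
  For a 1×1 block at λ = 4: exp(t · [4]) = [e^(4t)].
  For a 2×2 Jordan block J_2(4): exp(t · J_2(4)) = e^(4t)·(I + t·N), where N is the 2×2 nilpotent shift.

After assembling e^{tJ} and conjugating by P, we get:

e^{tB} =
  [-2*t*exp(4*t) + exp(4*t), t*exp(4*t), t*exp(4*t)]
  [-4*t*exp(4*t), 2*t*exp(4*t) + exp(4*t), 2*t*exp(4*t)]
  [0, 0, exp(4*t)]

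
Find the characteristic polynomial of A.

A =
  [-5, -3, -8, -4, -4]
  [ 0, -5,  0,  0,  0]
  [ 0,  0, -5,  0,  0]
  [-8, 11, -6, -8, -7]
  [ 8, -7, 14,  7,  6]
x^5 + 17*x^4 + 106*x^3 + 290*x^2 + 325*x + 125

Expanding det(x·I − A) (e.g. by cofactor expansion or by noting that A is similar to its Jordan form J, which has the same characteristic polynomial as A) gives
  χ_A(x) = x^5 + 17*x^4 + 106*x^3 + 290*x^2 + 325*x + 125
which factors as (x + 1)^2*(x + 5)^3. The eigenvalues (with algebraic multiplicities) are λ = -5 with multiplicity 3, λ = -1 with multiplicity 2.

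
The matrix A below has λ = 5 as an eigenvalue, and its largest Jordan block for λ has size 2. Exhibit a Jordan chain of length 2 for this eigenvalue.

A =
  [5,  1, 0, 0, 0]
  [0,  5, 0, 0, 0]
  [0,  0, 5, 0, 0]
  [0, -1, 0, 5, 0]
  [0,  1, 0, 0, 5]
A Jordan chain for λ = 5 of length 2:
v_1 = (1, 0, 0, -1, 1)ᵀ
v_2 = (0, 1, 0, 0, 0)ᵀ

Let N = A − (5)·I. We want v_2 with N^2 v_2 = 0 but N^1 v_2 ≠ 0; then v_{j-1} := N · v_j for j = 2, …, 2.

Pick v_2 = (0, 1, 0, 0, 0)ᵀ.
Then v_1 = N · v_2 = (1, 0, 0, -1, 1)ᵀ.

Sanity check: (A − (5)·I) v_1 = (0, 0, 0, 0, 0)ᵀ = 0. ✓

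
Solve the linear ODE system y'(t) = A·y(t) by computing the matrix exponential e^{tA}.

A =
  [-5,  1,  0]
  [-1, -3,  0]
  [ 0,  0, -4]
e^{tA} =
  [-t*exp(-4*t) + exp(-4*t), t*exp(-4*t), 0]
  [-t*exp(-4*t), t*exp(-4*t) + exp(-4*t), 0]
  [0, 0, exp(-4*t)]

Strategy: write A = P · J · P⁻¹ where J is a Jordan canonical form, so e^{tA} = P · e^{tJ} · P⁻¹, and e^{tJ} can be computed block-by-block.

A has Jordan form
J =
  [-4,  1,  0]
  [ 0, -4,  0]
  [ 0,  0, -4]
(up to reordering of blocks).

Per-block formulas:
  For a 1×1 block at λ = -4: exp(t · [-4]) = [e^(-4t)].
  For a 2×2 Jordan block J_2(-4): exp(t · J_2(-4)) = e^(-4t)·(I + t·N), where N is the 2×2 nilpotent shift.

After assembling e^{tJ} and conjugating by P, we get:

e^{tA} =
  [-t*exp(-4*t) + exp(-4*t), t*exp(-4*t), 0]
  [-t*exp(-4*t), t*exp(-4*t) + exp(-4*t), 0]
  [0, 0, exp(-4*t)]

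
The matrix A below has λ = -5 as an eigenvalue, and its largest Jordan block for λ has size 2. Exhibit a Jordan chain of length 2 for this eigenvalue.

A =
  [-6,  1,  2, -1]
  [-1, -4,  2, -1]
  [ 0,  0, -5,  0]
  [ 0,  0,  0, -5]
A Jordan chain for λ = -5 of length 2:
v_1 = (-1, -1, 0, 0)ᵀ
v_2 = (1, 0, 0, 0)ᵀ

Let N = A − (-5)·I. We want v_2 with N^2 v_2 = 0 but N^1 v_2 ≠ 0; then v_{j-1} := N · v_j for j = 2, …, 2.

Pick v_2 = (1, 0, 0, 0)ᵀ.
Then v_1 = N · v_2 = (-1, -1, 0, 0)ᵀ.

Sanity check: (A − (-5)·I) v_1 = (0, 0, 0, 0)ᵀ = 0. ✓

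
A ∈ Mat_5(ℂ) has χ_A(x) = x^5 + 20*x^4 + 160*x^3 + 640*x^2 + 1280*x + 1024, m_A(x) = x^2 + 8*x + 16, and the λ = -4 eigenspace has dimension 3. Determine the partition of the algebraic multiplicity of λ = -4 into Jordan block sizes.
Block sizes for λ = -4: [2, 2, 1]

Step 1 — from the characteristic polynomial, algebraic multiplicity of λ = -4 is 5. From dim ker(A − (-4)·I) = 3, there are exactly 3 Jordan blocks for λ = -4.
Step 2 — from the minimal polynomial, the factor (x + 4)^2 tells us the largest block for λ = -4 has size 2.
Step 3 — with total size 5, 3 blocks, and largest block 2, the block sizes (in nonincreasing order) are [2, 2, 1].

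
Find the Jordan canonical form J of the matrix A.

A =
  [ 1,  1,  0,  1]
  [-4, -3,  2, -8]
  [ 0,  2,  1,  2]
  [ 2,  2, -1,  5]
J_3(1) ⊕ J_1(1)

The characteristic polynomial is
  det(x·I − A) = x^4 - 4*x^3 + 6*x^2 - 4*x + 1 = (x - 1)^4

Eigenvalues and multiplicities (the geometric multiplicity of λ is n − rank(A − λI), which equals the number of Jordan blocks for λ):
  λ = 1: algebraic multiplicity = 4, geometric multiplicity = 2

Determining the block sizes for each eigenvalue:
  λ = 1: with am = 4 and gm = 2, the partition is not yet determined (e.g. several partitions of 4 into 2 parts exist). Let N = A − (1)·I. Computing rank(N^1) = 2, rank(N^2) = 1, rank(N^3) = 0; the number of blocks of size ≥ j is rank(N^{j−1}) − rank(N^j), giving [2, 1, 1]. So we have 1 block(s) of size 3, 1 block(s) of size 1 → block sizes [3, 1]

Assembling the blocks gives a Jordan form
J =
  [1, 1, 0, 0]
  [0, 1, 1, 0]
  [0, 0, 1, 0]
  [0, 0, 0, 1]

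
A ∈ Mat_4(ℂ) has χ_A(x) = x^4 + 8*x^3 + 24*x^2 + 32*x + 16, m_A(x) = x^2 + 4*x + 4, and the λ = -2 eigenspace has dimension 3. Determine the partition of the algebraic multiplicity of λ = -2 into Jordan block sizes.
Block sizes for λ = -2: [2, 1, 1]

Step 1 — from the characteristic polynomial, algebraic multiplicity of λ = -2 is 4. From dim ker(A − (-2)·I) = 3, there are exactly 3 Jordan blocks for λ = -2.
Step 2 — from the minimal polynomial, the factor (x + 2)^2 tells us the largest block for λ = -2 has size 2.
Step 3 — with total size 4, 3 blocks, and largest block 2, the block sizes (in nonincreasing order) are [2, 1, 1].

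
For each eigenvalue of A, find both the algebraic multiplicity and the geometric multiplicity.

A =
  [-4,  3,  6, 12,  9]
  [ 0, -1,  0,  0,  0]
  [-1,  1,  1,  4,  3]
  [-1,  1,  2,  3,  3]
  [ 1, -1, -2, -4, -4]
λ = -1: alg = 5, geom = 4

Step 1 — factor the characteristic polynomial to read off the algebraic multiplicities:
  χ_A(x) = (x + 1)^5

Step 2 — compute geometric multiplicities via the rank-nullity identity g(λ) = n − rank(A − λI):
  rank(A − (-1)·I) = 1, so dim ker(A − (-1)·I) = n − 1 = 4

Summary:
  λ = -1: algebraic multiplicity = 5, geometric multiplicity = 4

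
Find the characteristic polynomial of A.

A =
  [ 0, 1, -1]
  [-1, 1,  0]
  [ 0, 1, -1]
x^3

Expanding det(x·I − A) (e.g. by cofactor expansion or by noting that A is similar to its Jordan form J, which has the same characteristic polynomial as A) gives
  χ_A(x) = x^3
which factors as x^3. The eigenvalues (with algebraic multiplicities) are λ = 0 with multiplicity 3.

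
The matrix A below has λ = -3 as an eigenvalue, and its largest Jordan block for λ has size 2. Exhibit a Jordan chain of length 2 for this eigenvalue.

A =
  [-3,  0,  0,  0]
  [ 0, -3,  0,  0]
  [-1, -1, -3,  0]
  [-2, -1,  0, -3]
A Jordan chain for λ = -3 of length 2:
v_1 = (0, 0, -1, -2)ᵀ
v_2 = (1, 0, 0, 0)ᵀ

Let N = A − (-3)·I. We want v_2 with N^2 v_2 = 0 but N^1 v_2 ≠ 0; then v_{j-1} := N · v_j for j = 2, …, 2.

Pick v_2 = (1, 0, 0, 0)ᵀ.
Then v_1 = N · v_2 = (0, 0, -1, -2)ᵀ.

Sanity check: (A − (-3)·I) v_1 = (0, 0, 0, 0)ᵀ = 0. ✓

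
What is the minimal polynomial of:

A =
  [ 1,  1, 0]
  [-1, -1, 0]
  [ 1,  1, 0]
x^2

The characteristic polynomial is χ_A(x) = x^3, so the eigenvalues are known. The minimal polynomial is
  m_A(x) = Π_λ (x − λ)^{k_λ}
where k_λ is the size of the *largest* Jordan block for λ (equivalently, the smallest k with (A − λI)^k v = 0 for every generalised eigenvector v of λ).

  λ = 0: largest Jordan block has size 2, contributing (x − 0)^2

So m_A(x) = x^2 = x^2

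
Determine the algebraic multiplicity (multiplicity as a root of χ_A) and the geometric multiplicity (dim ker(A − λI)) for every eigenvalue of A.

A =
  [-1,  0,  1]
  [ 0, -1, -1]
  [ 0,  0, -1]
λ = -1: alg = 3, geom = 2

Step 1 — factor the characteristic polynomial to read off the algebraic multiplicities:
  χ_A(x) = (x + 1)^3

Step 2 — compute geometric multiplicities via the rank-nullity identity g(λ) = n − rank(A − λI):
  rank(A − (-1)·I) = 1, so dim ker(A − (-1)·I) = n − 1 = 2

Summary:
  λ = -1: algebraic multiplicity = 3, geometric multiplicity = 2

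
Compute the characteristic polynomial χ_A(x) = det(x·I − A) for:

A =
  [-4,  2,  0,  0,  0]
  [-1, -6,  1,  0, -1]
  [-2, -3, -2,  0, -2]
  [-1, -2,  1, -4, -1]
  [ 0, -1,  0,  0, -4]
x^5 + 20*x^4 + 160*x^3 + 640*x^2 + 1280*x + 1024

Expanding det(x·I − A) (e.g. by cofactor expansion or by noting that A is similar to its Jordan form J, which has the same characteristic polynomial as A) gives
  χ_A(x) = x^5 + 20*x^4 + 160*x^3 + 640*x^2 + 1280*x + 1024
which factors as (x + 4)^5. The eigenvalues (with algebraic multiplicities) are λ = -4 with multiplicity 5.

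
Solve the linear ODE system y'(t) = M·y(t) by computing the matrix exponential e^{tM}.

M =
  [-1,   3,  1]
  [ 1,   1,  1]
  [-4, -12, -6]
e^{tM} =
  [t*exp(-2*t) + exp(-2*t), 3*t*exp(-2*t), t*exp(-2*t)]
  [t*exp(-2*t), 3*t*exp(-2*t) + exp(-2*t), t*exp(-2*t)]
  [-4*t*exp(-2*t), -12*t*exp(-2*t), -4*t*exp(-2*t) + exp(-2*t)]

Strategy: write M = P · J · P⁻¹ where J is a Jordan canonical form, so e^{tM} = P · e^{tJ} · P⁻¹, and e^{tJ} can be computed block-by-block.

M has Jordan form
J =
  [-2,  1,  0]
  [ 0, -2,  0]
  [ 0,  0, -2]
(up to reordering of blocks).

Per-block formulas:
  For a 2×2 Jordan block J_2(-2): exp(t · J_2(-2)) = e^(-2t)·(I + t·N), where N is the 2×2 nilpotent shift.
  For a 1×1 block at λ = -2: exp(t · [-2]) = [e^(-2t)].

After assembling e^{tJ} and conjugating by P, we get:

e^{tM} =
  [t*exp(-2*t) + exp(-2*t), 3*t*exp(-2*t), t*exp(-2*t)]
  [t*exp(-2*t), 3*t*exp(-2*t) + exp(-2*t), t*exp(-2*t)]
  [-4*t*exp(-2*t), -12*t*exp(-2*t), -4*t*exp(-2*t) + exp(-2*t)]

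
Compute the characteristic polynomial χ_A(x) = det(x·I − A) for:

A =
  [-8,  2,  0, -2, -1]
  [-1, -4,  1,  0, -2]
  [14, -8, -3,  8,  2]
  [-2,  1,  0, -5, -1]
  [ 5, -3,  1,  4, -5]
x^5 + 25*x^4 + 250*x^3 + 1250*x^2 + 3125*x + 3125

Expanding det(x·I − A) (e.g. by cofactor expansion or by noting that A is similar to its Jordan form J, which has the same characteristic polynomial as A) gives
  χ_A(x) = x^5 + 25*x^4 + 250*x^3 + 1250*x^2 + 3125*x + 3125
which factors as (x + 5)^5. The eigenvalues (with algebraic multiplicities) are λ = -5 with multiplicity 5.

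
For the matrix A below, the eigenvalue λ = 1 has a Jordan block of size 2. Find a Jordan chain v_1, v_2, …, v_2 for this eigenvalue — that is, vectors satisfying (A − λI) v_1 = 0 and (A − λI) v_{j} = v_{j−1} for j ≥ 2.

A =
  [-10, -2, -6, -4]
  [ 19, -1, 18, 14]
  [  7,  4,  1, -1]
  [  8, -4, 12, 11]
A Jordan chain for λ = 1 of length 2:
v_1 = (-20, 40, 10, 20)ᵀ
v_2 = (2, -1, 0, 0)ᵀ

Let N = A − (1)·I. We want v_2 with N^2 v_2 = 0 but N^1 v_2 ≠ 0; then v_{j-1} := N · v_j for j = 2, …, 2.

Pick v_2 = (2, -1, 0, 0)ᵀ.
Then v_1 = N · v_2 = (-20, 40, 10, 20)ᵀ.

Sanity check: (A − (1)·I) v_1 = (0, 0, 0, 0)ᵀ = 0. ✓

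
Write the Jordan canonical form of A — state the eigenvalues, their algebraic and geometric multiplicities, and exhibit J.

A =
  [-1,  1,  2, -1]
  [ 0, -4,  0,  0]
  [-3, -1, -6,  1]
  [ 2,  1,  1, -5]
J_3(-4) ⊕ J_1(-4)

The characteristic polynomial is
  det(x·I − A) = x^4 + 16*x^3 + 96*x^2 + 256*x + 256 = (x + 4)^4

Eigenvalues and multiplicities (the geometric multiplicity of λ is n − rank(A − λI), which equals the number of Jordan blocks for λ):
  λ = -4: algebraic multiplicity = 4, geometric multiplicity = 2

Determining the block sizes for each eigenvalue:
  λ = -4: with am = 4 and gm = 2, the partition is not yet determined (e.g. several partitions of 4 into 2 parts exist). Let N = A − (-4)·I. Computing rank(N^1) = 2, rank(N^2) = 1, rank(N^3) = 0; the number of blocks of size ≥ j is rank(N^{j−1}) − rank(N^j), giving [2, 1, 1]. So we have 1 block(s) of size 3, 1 block(s) of size 1 → block sizes [3, 1]

Assembling the blocks gives a Jordan form
J =
  [-4,  1,  0,  0]
  [ 0, -4,  1,  0]
  [ 0,  0, -4,  0]
  [ 0,  0,  0, -4]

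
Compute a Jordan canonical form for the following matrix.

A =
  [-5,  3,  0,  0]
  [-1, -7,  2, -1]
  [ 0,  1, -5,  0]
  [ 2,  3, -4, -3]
J_3(-5) ⊕ J_1(-5)

The characteristic polynomial is
  det(x·I − A) = x^4 + 20*x^3 + 150*x^2 + 500*x + 625 = (x + 5)^4

Eigenvalues and multiplicities (the geometric multiplicity of λ is n − rank(A − λI), which equals the number of Jordan blocks for λ):
  λ = -5: algebraic multiplicity = 4, geometric multiplicity = 2

Determining the block sizes for each eigenvalue:
  λ = -5: with am = 4 and gm = 2, the partition is not yet determined (e.g. several partitions of 4 into 2 parts exist). Let N = A − (-5)·I. Computing rank(N^1) = 2, rank(N^2) = 1, rank(N^3) = 0; the number of blocks of size ≥ j is rank(N^{j−1}) − rank(N^j), giving [2, 1, 1]. So we have 1 block(s) of size 3, 1 block(s) of size 1 → block sizes [3, 1]

Assembling the blocks gives a Jordan form
J =
  [-5,  1,  0,  0]
  [ 0, -5,  1,  0]
  [ 0,  0, -5,  0]
  [ 0,  0,  0, -5]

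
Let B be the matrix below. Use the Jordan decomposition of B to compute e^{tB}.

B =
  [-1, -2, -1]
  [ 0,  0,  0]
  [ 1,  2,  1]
e^{tB} =
  [1 - t, -2*t, -t]
  [0, 1, 0]
  [t, 2*t, t + 1]

Strategy: write B = P · J · P⁻¹ where J is a Jordan canonical form, so e^{tB} = P · e^{tJ} · P⁻¹, and e^{tJ} can be computed block-by-block.

B has Jordan form
J =
  [0, 1, 0]
  [0, 0, 0]
  [0, 0, 0]
(up to reordering of blocks).

Per-block formulas:
  For a 1×1 block at λ = 0: exp(t · [0]) = [e^(0t)].
  For a 2×2 Jordan block J_2(0): exp(t · J_2(0)) = e^(0t)·(I + t·N), where N is the 2×2 nilpotent shift.

After assembling e^{tJ} and conjugating by P, we get:

e^{tB} =
  [1 - t, -2*t, -t]
  [0, 1, 0]
  [t, 2*t, t + 1]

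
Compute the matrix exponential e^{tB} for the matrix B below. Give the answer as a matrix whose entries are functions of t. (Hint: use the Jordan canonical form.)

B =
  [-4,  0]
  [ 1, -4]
e^{tB} =
  [exp(-4*t), 0]
  [t*exp(-4*t), exp(-4*t)]

Strategy: write B = P · J · P⁻¹ where J is a Jordan canonical form, so e^{tB} = P · e^{tJ} · P⁻¹, and e^{tJ} can be computed block-by-block.

B has Jordan form
J =
  [-4,  1]
  [ 0, -4]
(up to reordering of blocks).

Per-block formulas:
  For a 2×2 Jordan block J_2(-4): exp(t · J_2(-4)) = e^(-4t)·(I + t·N), where N is the 2×2 nilpotent shift.

After assembling e^{tJ} and conjugating by P, we get:

e^{tB} =
  [exp(-4*t), 0]
  [t*exp(-4*t), exp(-4*t)]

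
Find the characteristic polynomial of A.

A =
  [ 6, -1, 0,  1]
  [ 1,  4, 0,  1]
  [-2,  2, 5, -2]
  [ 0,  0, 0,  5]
x^4 - 20*x^3 + 150*x^2 - 500*x + 625

Expanding det(x·I − A) (e.g. by cofactor expansion or by noting that A is similar to its Jordan form J, which has the same characteristic polynomial as A) gives
  χ_A(x) = x^4 - 20*x^3 + 150*x^2 - 500*x + 625
which factors as (x - 5)^4. The eigenvalues (with algebraic multiplicities) are λ = 5 with multiplicity 4.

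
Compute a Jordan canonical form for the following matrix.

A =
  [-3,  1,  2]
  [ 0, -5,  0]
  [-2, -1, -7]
J_2(-5) ⊕ J_1(-5)

The characteristic polynomial is
  det(x·I − A) = x^3 + 15*x^2 + 75*x + 125 = (x + 5)^3

Eigenvalues and multiplicities (the geometric multiplicity of λ is n − rank(A − λI), which equals the number of Jordan blocks for λ):
  λ = -5: algebraic multiplicity = 3, geometric multiplicity = 2

Determining the block sizes for each eigenvalue:
  λ = -5: 2 blocks summing to 3 forces exactly one block of size 2 and the rest size 1 → block sizes [2, 1]

Assembling the blocks gives a Jordan form
J =
  [-5,  1,  0]
  [ 0, -5,  0]
  [ 0,  0, -5]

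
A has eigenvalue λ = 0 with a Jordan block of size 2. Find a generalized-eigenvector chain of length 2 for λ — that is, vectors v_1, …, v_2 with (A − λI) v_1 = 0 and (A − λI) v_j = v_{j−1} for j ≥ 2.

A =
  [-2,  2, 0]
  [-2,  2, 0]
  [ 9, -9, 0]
A Jordan chain for λ = 0 of length 2:
v_1 = (-2, -2, 9)ᵀ
v_2 = (1, 0, 0)ᵀ

Let N = A − (0)·I. We want v_2 with N^2 v_2 = 0 but N^1 v_2 ≠ 0; then v_{j-1} := N · v_j for j = 2, …, 2.

Pick v_2 = (1, 0, 0)ᵀ.
Then v_1 = N · v_2 = (-2, -2, 9)ᵀ.

Sanity check: (A − (0)·I) v_1 = (0, 0, 0)ᵀ = 0. ✓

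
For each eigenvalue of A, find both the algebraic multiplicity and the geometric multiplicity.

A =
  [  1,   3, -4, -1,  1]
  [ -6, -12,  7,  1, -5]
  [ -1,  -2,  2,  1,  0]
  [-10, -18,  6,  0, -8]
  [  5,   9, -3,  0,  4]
λ = -5: alg = 1, geom = 1; λ = 0: alg = 4, geom = 2

Step 1 — factor the characteristic polynomial to read off the algebraic multiplicities:
  χ_A(x) = x^4*(x + 5)

Step 2 — compute geometric multiplicities via the rank-nullity identity g(λ) = n − rank(A − λI):
  rank(A − (-5)·I) = 4, so dim ker(A − (-5)·I) = n − 4 = 1
  rank(A − (0)·I) = 3, so dim ker(A − (0)·I) = n − 3 = 2

Summary:
  λ = -5: algebraic multiplicity = 1, geometric multiplicity = 1
  λ = 0: algebraic multiplicity = 4, geometric multiplicity = 2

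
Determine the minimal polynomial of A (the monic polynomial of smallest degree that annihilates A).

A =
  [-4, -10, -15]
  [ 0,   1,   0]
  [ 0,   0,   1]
x^2 + 3*x - 4

The characteristic polynomial is χ_A(x) = (x - 1)^2*(x + 4), so the eigenvalues are known. The minimal polynomial is
  m_A(x) = Π_λ (x − λ)^{k_λ}
where k_λ is the size of the *largest* Jordan block for λ (equivalently, the smallest k with (A − λI)^k v = 0 for every generalised eigenvector v of λ).

  λ = -4: largest Jordan block has size 1, contributing (x + 4)
  λ = 1: largest Jordan block has size 1, contributing (x − 1)

So m_A(x) = (x - 1)*(x + 4) = x^2 + 3*x - 4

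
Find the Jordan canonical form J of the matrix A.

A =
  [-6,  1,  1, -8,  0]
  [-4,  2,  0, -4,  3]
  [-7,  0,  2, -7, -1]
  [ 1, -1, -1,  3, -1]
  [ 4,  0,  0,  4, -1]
J_2(-3) ⊕ J_2(2) ⊕ J_1(2)

The characteristic polynomial is
  det(x·I − A) = x^5 - 15*x^3 + 10*x^2 + 60*x - 72 = (x - 2)^3*(x + 3)^2

Eigenvalues and multiplicities (the geometric multiplicity of λ is n − rank(A − λI), which equals the number of Jordan blocks for λ):
  λ = -3: algebraic multiplicity = 2, geometric multiplicity = 1
  λ = 2: algebraic multiplicity = 3, geometric multiplicity = 2

Determining the block sizes for each eigenvalue:
  λ = -3: one block (gm = 1), so the single block has size am = 2 → block sizes [2]
  λ = 2: 2 blocks summing to 3 forces exactly one block of size 2 and the rest size 1 → block sizes [2, 1]

Assembling the blocks gives a Jordan form
J =
  [-3,  1, 0, 0, 0]
  [ 0, -3, 0, 0, 0]
  [ 0,  0, 2, 1, 0]
  [ 0,  0, 0, 2, 0]
  [ 0,  0, 0, 0, 2]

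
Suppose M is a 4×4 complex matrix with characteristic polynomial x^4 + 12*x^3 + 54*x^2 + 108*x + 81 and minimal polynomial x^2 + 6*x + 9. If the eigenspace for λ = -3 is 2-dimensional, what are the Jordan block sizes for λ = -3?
Block sizes for λ = -3: [2, 2]

Step 1 — from the characteristic polynomial, algebraic multiplicity of λ = -3 is 4. From dim ker(M − (-3)·I) = 2, there are exactly 2 Jordan blocks for λ = -3.
Step 2 — from the minimal polynomial, the factor (x + 3)^2 tells us the largest block for λ = -3 has size 2.
Step 3 — with total size 4, 2 blocks, and largest block 2, the block sizes (in nonincreasing order) are [2, 2].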